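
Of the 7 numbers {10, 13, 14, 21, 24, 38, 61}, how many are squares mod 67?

4

(10/67) = +1 → QR.
(13/67) = -1 → non-residue.
(14/67) = +1 → QR.
(21/67) = +1 → QR.
(24/67) = +1 → QR.
(38/67) = -1 → non-residue.
(61/67) = -1 → non-residue.
Total quadratic residues among the 7: 4.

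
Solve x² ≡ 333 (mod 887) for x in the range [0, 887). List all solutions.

364, 523

Since 887 ≡ 3 (mod 4), a square root of 333 is 333^((887+1)/4) = 333^222 mod 887.
Repeated squaring: 333^2≡14, 333^4≡196, 333^8≡275, 333^16≡230, 333^32≡567, 333^64≡395, 333^128≡800 (mod 887).
333^222 = 333^(128+64+16+8+4+2) ≡ 364 (mod 887).
Check: 364² = 132496 ≡ 333 (mod 887). The two roots are 364 and 523.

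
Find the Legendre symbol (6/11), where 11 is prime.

Euler's criterion: (6/11) ≡ 6^5 (mod 11).
6^2 ≡ 3 (mod 11)
6^4 ≡ 9 (mod 11)
6^5 = 6^(4+1) ≡ 10 (mod 11).
Result is 10 ≡ −1, so (6/11) = −1.

-1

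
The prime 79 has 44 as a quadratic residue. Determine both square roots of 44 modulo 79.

26, 53

Since 79 ≡ 3 (mod 4), a square root of 44 is 44^((79+1)/4) = 44^20 mod 79.
Repeated squaring: 44^2≡40, 44^4≡20, 44^8≡5, 44^16≡25 (mod 79).
44^20 = 44^(16+4) ≡ 26 (mod 79).
Check: 26² = 676 ≡ 44 (mod 79). The two roots are 26 and 53.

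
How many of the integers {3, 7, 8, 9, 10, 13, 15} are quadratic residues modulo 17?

(3/17) = -1 → non-residue.
(7/17) = -1 → non-residue.
(8/17) = +1 → QR.
(9/17) = +1 → QR.
(10/17) = -1 → non-residue.
(13/17) = +1 → QR.
(15/17) = +1 → QR.
Total quadratic residues among the 7: 4.

4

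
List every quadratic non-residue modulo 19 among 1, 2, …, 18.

2,3,8,10,12,13,14,15,18

Square k = 1,…,9 (k and 19−k give the same square):
1²=1, 2²=4, 3²=9, 4²=16, 5²≡6, 6²≡17, 7²≡11, 8²≡7, 9²≡5 (mod 19).
The residues are {1, 4, 5, 6, 7, 9, 11, 16, 17}; the non-residues are the remaining 9 nonzero classes.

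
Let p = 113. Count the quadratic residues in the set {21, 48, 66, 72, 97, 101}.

(21/113) = -1 → non-residue.
(48/113) = -1 → non-residue.
(66/113) = -1 → non-residue.
(72/113) = +1 → QR.
(97/113) = +1 → QR.
(101/113) = -1 → non-residue.
Total quadratic residues among the 6: 2.

2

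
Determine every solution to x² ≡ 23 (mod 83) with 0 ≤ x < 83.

40, 43

Since 83 ≡ 3 (mod 4), a square root of 23 is 23^((83+1)/4) = 23^21 mod 83.
Repeated squaring: 23^2≡31, 23^4≡48, 23^8≡63, 23^16≡68 (mod 83).
23^21 = 23^(16+4+1) ≡ 40 (mod 83).
Check: 40² = 1600 ≡ 23 (mod 83). The two roots are 40 and 43.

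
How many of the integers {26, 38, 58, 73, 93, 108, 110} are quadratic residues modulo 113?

(26/113) = +1 → QR.
(38/113) = -1 → non-residue.
(58/113) = -1 → non-residue.
(73/113) = -1 → non-residue.
(93/113) = -1 → non-residue.
(108/113) = -1 → non-residue.
(110/113) = -1 → non-residue.
Total quadratic residues among the 7: 1.

1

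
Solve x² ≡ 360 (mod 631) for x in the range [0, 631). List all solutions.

Since 631 ≡ 3 (mod 4), a square root of 360 is 360^((631+1)/4) = 360^158 mod 631.
Repeated squaring: 360^2≡245, 360^4≡80, 360^8≡90, 360^16≡528, 360^32≡513, 360^64≡42, 360^128≡502 (mod 631).
360^158 = 360^(128+16+8+4+2) ≡ 160 (mod 631).
Check: 160² = 25600 ≡ 360 (mod 631). The two roots are 160 and 471.

160, 471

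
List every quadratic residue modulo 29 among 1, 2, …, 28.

1, 4, 5, 6, 7, 9, 13, 16, 20, 22, 23, 24, 25, 28

Square k = 1,…,14 (k and 29−k give the same square):
1²=1, 2²=4, 3²=9, 4²=16, 5²=25, 6²≡7, 7²≡20, 8²≡6, 9²≡23, 10²≡13, 11²≡5, 12²≡28, 13²≡24, 14²≡22 (mod 29).
So the quadratic residues mod 29 are {1, 4, 5, 6, 7, 9, 13, 16, 20, 22, 23, 24, 25, 28}.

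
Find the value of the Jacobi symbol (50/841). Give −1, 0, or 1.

Pull out 2: since 841 ≡ 1 (mod 8), (2/841) = +1.
Reciprocity: 25 ≡ 1 and 841 ≡ 1 (mod 4), so (25/841) = +(841/25).
Reduce top mod 25: now compute (16/25).
Pull out 2^4: since 25 ≡ 1 (mod 8), (2/25) = +1, so (2/25)^4 = +1.
Reached (1/25) = 1. Collecting the sign flips along the way, the symbol is +1.

1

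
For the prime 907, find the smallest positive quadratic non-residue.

2

(2/907) = −1, so 2 is the smallest positive non-residue mod 907.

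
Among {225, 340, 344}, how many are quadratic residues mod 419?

1

(225/419) = +1 → QR.
(340/419) = -1 → non-residue.
(344/419) = -1 → non-residue.
Total quadratic residues among the 3: 1.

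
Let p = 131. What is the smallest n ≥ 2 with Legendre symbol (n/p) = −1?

(2/131) = −1, so 2 is the smallest positive non-residue mod 131.

2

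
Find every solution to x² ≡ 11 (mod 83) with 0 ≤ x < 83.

29, 54

Since 83 ≡ 3 (mod 4), a square root of 11 is 11^((83+1)/4) = 11^21 mod 83.
Repeated squaring: 11^2≡38, 11^4≡33, 11^8≡10, 11^16≡17 (mod 83).
11^21 = 11^(16+4+1) ≡ 29 (mod 83).
Check: 29² = 841 ≡ 11 (mod 83). The two roots are 29 and 54.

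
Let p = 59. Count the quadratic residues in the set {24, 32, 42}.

0

(24/59) = -1 → non-residue.
(32/59) = -1 → non-residue.
(42/59) = -1 → non-residue.
Total quadratic residues among the 3: 0.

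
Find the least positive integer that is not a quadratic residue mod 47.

5

(2/47) = +1, so 2 is a residue.
(3/47) = +1, so 3 is a residue.
(4/47) = +1, so 4 is a residue.
(5/47) = −1, so 5 is the smallest positive non-residue mod 47.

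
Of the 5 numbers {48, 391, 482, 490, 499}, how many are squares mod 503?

1

(48/503) = +1 → QR.
(391/503) = -1 → non-residue.
(482/503) = -1 → non-residue.
(490/503) = -1 → non-residue.
(499/503) = -1 → non-residue.
Total quadratic residues among the 5: 1.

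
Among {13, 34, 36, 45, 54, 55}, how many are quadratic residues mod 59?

(13/59) = -1 → non-residue.
(34/59) = -1 → non-residue.
(36/59) = +1 → QR.
(45/59) = +1 → QR.
(54/59) = -1 → non-residue.
(55/59) = -1 → non-residue.
Total quadratic residues among the 6: 2.

2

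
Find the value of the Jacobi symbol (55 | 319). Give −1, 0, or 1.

0

Reciprocity: 55 ≡ 3 and 319 ≡ 3 (mod 4), so (55/319) = −(319/55).
Reduce top mod 55: now compute (44/55).
Pull out 2^2: since 55 ≡ 7 (mod 8), (2/55) = +1, so (2/55)^2 = +1.
Reciprocity: 11 ≡ 3 and 55 ≡ 3 (mod 4), so (11/55) = −(55/11).
Reduce top mod 11: now compute (0/11).
Top reduces to 0: gcd > 1, so the symbol is 0.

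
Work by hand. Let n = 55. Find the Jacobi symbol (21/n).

Reciprocity: 21 ≡ 1 and 55 ≡ 3 (mod 4), so (21/55) = +(55/21).
Reduce top mod 21: now compute (13/21).
Reciprocity: 13 ≡ 1 and 21 ≡ 1 (mod 4), so (13/21) = +(21/13).
Reduce top mod 13: now compute (8/13).
Pull out 2^3: since 13 ≡ 5 (mod 8), (2/13) = -1, so (2/13)^3 = -1.
Reached (1/13) = 1. Collecting the sign flips along the way, the symbol is -1.

-1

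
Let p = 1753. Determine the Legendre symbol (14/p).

Pull out 2: since 1753 ≡ 1 (mod 8), (2/1753) = +1.
Reciprocity: 7 ≡ 3 and 1753 ≡ 1 (mod 4), so (7/1753) = +(1753/7).
Reduce top mod 7: now compute (3/7).
Reciprocity: 3 ≡ 3 and 7 ≡ 3 (mod 4), so (3/7) = −(7/3).
Reduce top mod 3: now compute (1/3).
Reached (1/3) = 1. Collecting the sign flips along the way, the symbol is -1.

-1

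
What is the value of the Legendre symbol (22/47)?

-1

Euler's criterion: (22/47) ≡ 22^23 (mod 47).
22^2 ≡ 14 (mod 47)
22^4 ≡ 8 (mod 47)
22^8 ≡ 17 (mod 47)
22^16 ≡ 7 (mod 47)
22^23 = 22^(16+4+2+1) ≡ 46 (mod 47).
Result is 46 ≡ −1, so (22/47) = −1.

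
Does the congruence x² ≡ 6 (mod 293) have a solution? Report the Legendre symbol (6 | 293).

Pull out 2: since 293 ≡ 5 (mod 8), (2/293) = -1.
Reciprocity: 3 ≡ 3 and 293 ≡ 1 (mod 4), so (3/293) = +(293/3).
Reduce top mod 3: now compute (2/3).
Pull out 2: since 3 ≡ 3 (mod 8), (2/3) = -1.
Reached (1/3) = 1. Collecting the sign flips along the way, the symbol is +1.

1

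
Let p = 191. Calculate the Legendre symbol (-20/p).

-1

Euler's criterion: (-20/191) ≡ 171^95 (mod 191).
171^2 ≡ 18 (mod 191)
171^4 ≡ 133 (mod 191)
171^8 ≡ 117 (mod 191)
171^16 ≡ 128 (mod 191)
171^32 ≡ 149 (mod 191)
171^64 ≡ 45 (mod 191)
171^95 = 171^(64+16+8+4+2+1) ≡ 190 (mod 191).
Result is 190 ≡ −1, so (-20/191) = −1.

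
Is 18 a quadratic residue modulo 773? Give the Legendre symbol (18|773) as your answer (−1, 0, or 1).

-1

Pull out 2: since 773 ≡ 5 (mod 8), (2/773) = -1.
Reciprocity: 9 ≡ 1 and 773 ≡ 1 (mod 4), so (9/773) = +(773/9).
Reduce top mod 9: now compute (8/9).
Pull out 2^3: since 9 ≡ 1 (mod 8), (2/9) = +1, so (2/9)^3 = +1.
Reached (1/9) = 1. Collecting the sign flips along the way, the symbol is -1.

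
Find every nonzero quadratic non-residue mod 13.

Square k = 1,…,6 (k and 13−k give the same square):
1²=1, 2²=4, 3²=9, 4²≡3, 5²≡12, 6²≡10 (mod 13).
The residues are {1, 3, 4, 9, 10, 12}; the non-residues are the remaining 6 nonzero classes.

2,5,6,7,8,11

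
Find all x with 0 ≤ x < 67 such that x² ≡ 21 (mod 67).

Since 67 ≡ 3 (mod 4), a square root of 21 is 21^((67+1)/4) = 21^17 mod 67.
Repeated squaring: 21^2≡39, 21^4≡47, 21^8≡65, 21^16≡4 (mod 67).
21^17 = 21^(16+1) ≡ 17 (mod 67).
Check: 17² = 289 ≡ 21 (mod 67). The two roots are 17 and 50.

17, 50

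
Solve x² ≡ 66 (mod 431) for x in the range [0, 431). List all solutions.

Since 431 ≡ 3 (mod 4), a square root of 66 is 66^((431+1)/4) = 66^108 mod 431.
Repeated squaring: 66^2≡46, 66^4≡392, 66^8≡228, 66^16≡264, 66^32≡305, 66^64≡360 (mod 431).
66^108 = 66^(64+32+8+4) ≡ 114 (mod 431).
Check: 114² = 12996 ≡ 66 (mod 431). The two roots are 114 and 317.

114, 317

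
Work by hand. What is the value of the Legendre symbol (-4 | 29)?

1

First reduce: -4 ≡ 25 (mod 29).
Reciprocity: 25 ≡ 1 and 29 ≡ 1 (mod 4), so (25/29) = +(29/25).
Reduce top mod 25: now compute (4/25).
Pull out 2^2: since 25 ≡ 1 (mod 8), (2/25) = +1, so (2/25)^2 = +1.
Reached (1/25) = 1. Collecting the sign flips along the way, the symbol is +1.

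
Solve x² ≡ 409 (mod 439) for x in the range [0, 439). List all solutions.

Since 439 ≡ 3 (mod 4), a square root of 409 is 409^((439+1)/4) = 409^110 mod 439.
Repeated squaring: 409^2≡22, 409^4≡45, 409^8≡269, 409^16≡365, 409^32≡208, 409^64≡242 (mod 439).
409^110 = 409^(64+32+8+4+2) ≡ 142 (mod 439).
Check: 142² = 20164 ≡ 409 (mod 439). The two roots are 142 and 297.

142, 297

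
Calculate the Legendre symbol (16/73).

Pull out 2^4: since 73 ≡ 1 (mod 8), (2/73) = +1, so (2/73)^4 = +1.
Reached (1/73) = 1. Collecting the sign flips along the way, the symbol is +1.

1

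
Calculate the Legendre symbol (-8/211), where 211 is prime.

Euler's criterion: (-8/211) ≡ 203^105 (mod 211).
203^2 ≡ 64 (mod 211)
203^4 ≡ 87 (mod 211)
203^8 ≡ 184 (mod 211)
203^16 ≡ 96 (mod 211)
203^32 ≡ 143 (mod 211)
203^64 ≡ 193 (mod 211)
203^105 = 203^(64+32+8+1) ≡ 1 (mod 211).
Result is 1, so (-8/211) = 1.

1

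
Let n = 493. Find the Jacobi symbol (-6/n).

-1

First reduce: -6 ≡ 487 (mod 493).
Reciprocity: 487 ≡ 3 and 493 ≡ 1 (mod 4), so (487/493) = +(493/487).
Reduce top mod 487: now compute (6/487).
Pull out 2: since 487 ≡ 7 (mod 8), (2/487) = +1.
Reciprocity: 3 ≡ 3 and 487 ≡ 3 (mod 4), so (3/487) = −(487/3).
Reduce top mod 3: now compute (1/3).
Reached (1/3) = 1. Collecting the sign flips along the way, the symbol is -1.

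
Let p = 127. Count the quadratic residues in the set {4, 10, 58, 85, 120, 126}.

2

(4/127) = +1 → QR.
(10/127) = -1 → non-residue.
(58/127) = -1 → non-residue.
(85/127) = -1 → non-residue.
(120/127) = +1 → QR.
(126/127) = -1 → non-residue.
Total quadratic residues among the 6: 2.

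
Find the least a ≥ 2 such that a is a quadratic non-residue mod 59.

2

(2/59) = −1, so 2 is the smallest positive non-residue mod 59.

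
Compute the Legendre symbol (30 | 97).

-1

Pull out 2: since 97 ≡ 1 (mod 8), (2/97) = +1.
Reciprocity: 15 ≡ 3 and 97 ≡ 1 (mod 4), so (15/97) = +(97/15).
Reduce top mod 15: now compute (7/15).
Reciprocity: 7 ≡ 3 and 15 ≡ 3 (mod 4), so (7/15) = −(15/7).
Reduce top mod 7: now compute (1/7).
Reached (1/7) = 1. Collecting the sign flips along the way, the symbol is -1.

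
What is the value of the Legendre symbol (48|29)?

-1

First reduce: 48 ≡ 19 (mod 29).
Reciprocity: 19 ≡ 3 and 29 ≡ 1 (mod 4), so (19/29) = +(29/19).
Reduce top mod 19: now compute (10/19).
Pull out 2: since 19 ≡ 3 (mod 8), (2/19) = -1.
Reciprocity: 5 ≡ 1 and 19 ≡ 3 (mod 4), so (5/19) = +(19/5).
Reduce top mod 5: now compute (4/5).
Pull out 2^2: since 5 ≡ 5 (mod 8), (2/5) = -1, so (2/5)^2 = +1.
Reached (1/5) = 1. Collecting the sign flips along the way, the symbol is -1.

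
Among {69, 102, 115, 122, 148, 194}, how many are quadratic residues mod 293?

4

(69/293) = +1 → QR.
(102/293) = +1 → QR.
(115/293) = +1 → QR.
(122/293) = -1 → non-residue.
(148/293) = +1 → QR.
(194/293) = -1 → non-residue.
Total quadratic residues among the 6: 4.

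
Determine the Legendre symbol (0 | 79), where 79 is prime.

Top reduces to 0: gcd > 1, so the symbol is 0.

0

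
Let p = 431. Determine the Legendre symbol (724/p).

-1

First reduce: 724 ≡ 293 (mod 431).
Reciprocity: 293 ≡ 1 and 431 ≡ 3 (mod 4), so (293/431) = +(431/293).
Reduce top mod 293: now compute (138/293).
Pull out 2: since 293 ≡ 5 (mod 8), (2/293) = -1.
Reciprocity: 69 ≡ 1 and 293 ≡ 1 (mod 4), so (69/293) = +(293/69).
Reduce top mod 69: now compute (17/69).
Reciprocity: 17 ≡ 1 and 69 ≡ 1 (mod 4), so (17/69) = +(69/17).
Reduce top mod 17: now compute (1/17).
Reached (1/17) = 1. Collecting the sign flips along the way, the symbol is -1.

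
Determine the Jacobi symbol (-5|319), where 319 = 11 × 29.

First reduce: -5 ≡ 314 (mod 319).
Pull out 2: since 319 ≡ 7 (mod 8), (2/319) = +1.
Reciprocity: 157 ≡ 1 and 319 ≡ 3 (mod 4), so (157/319) = +(319/157).
Reduce top mod 157: now compute (5/157).
Reciprocity: 5 ≡ 1 and 157 ≡ 1 (mod 4), so (5/157) = +(157/5).
Reduce top mod 5: now compute (2/5).
Pull out 2: since 5 ≡ 5 (mod 8), (2/5) = -1.
Reached (1/5) = 1. Collecting the sign flips along the way, the symbol is -1.

-1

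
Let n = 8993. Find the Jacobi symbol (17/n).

Reciprocity: 17 ≡ 1 and 8993 ≡ 1 (mod 4), so (17/8993) = +(8993/17).
Reduce top mod 17: now compute (0/17).
Top reduces to 0: gcd > 1, so the symbol is 0.

0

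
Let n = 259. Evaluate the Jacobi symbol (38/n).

-1

Pull out 2: since 259 ≡ 3 (mod 8), (2/259) = -1.
Reciprocity: 19 ≡ 3 and 259 ≡ 3 (mod 4), so (19/259) = −(259/19).
Reduce top mod 19: now compute (12/19).
Pull out 2^2: since 19 ≡ 3 (mod 8), (2/19) = -1, so (2/19)^2 = +1.
Reciprocity: 3 ≡ 3 and 19 ≡ 3 (mod 4), so (3/19) = −(19/3).
Reduce top mod 3: now compute (1/3).
Reached (1/3) = 1. Collecting the sign flips along the way, the symbol is -1.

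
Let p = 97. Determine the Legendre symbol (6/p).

1

Pull out 2: since 97 ≡ 1 (mod 8), (2/97) = +1.
Reciprocity: 3 ≡ 3 and 97 ≡ 1 (mod 4), so (3/97) = +(97/3).
Reduce top mod 3: now compute (1/3).
Reached (1/3) = 1. Collecting the sign flips along the way, the symbol is +1.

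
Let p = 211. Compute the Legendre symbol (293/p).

Euler's criterion: (293/211) ≡ 82^105 (mod 211).
82^2 ≡ 183 (mod 211)
82^4 ≡ 151 (mod 211)
82^8 ≡ 13 (mod 211)
82^16 ≡ 169 (mod 211)
82^32 ≡ 76 (mod 211)
82^64 ≡ 79 (mod 211)
82^105 = 82^(64+32+8+1) ≡ 1 (mod 211).
Result is 1, so (293/211) = 1.

1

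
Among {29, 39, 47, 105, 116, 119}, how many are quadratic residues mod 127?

1

(29/127) = -1 → non-residue.
(39/127) = -1 → non-residue.
(47/127) = +1 → QR.
(105/127) = -1 → non-residue.
(116/127) = -1 → non-residue.
(119/127) = -1 → non-residue.
Total quadratic residues among the 6: 1.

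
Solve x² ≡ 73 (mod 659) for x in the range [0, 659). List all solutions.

194, 465

Since 659 ≡ 3 (mod 4), a square root of 73 is 73^((659+1)/4) = 73^165 mod 659.
Repeated squaring: 73^2≡57, 73^4≡613, 73^8≡139, 73^16≡210, 73^32≡606, 73^64≡173, 73^128≡274 (mod 659).
73^165 = 73^(128+32+4+1) ≡ 194 (mod 659).
Check: 194² = 37636 ≡ 73 (mod 659). The two roots are 194 and 465.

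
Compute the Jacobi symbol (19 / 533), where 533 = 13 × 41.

Reciprocity: 19 ≡ 3 and 533 ≡ 1 (mod 4), so (19/533) = +(533/19).
Reduce top mod 19: now compute (1/19).
Reached (1/19) = 1. Collecting the sign flips along the way, the symbol is +1.

1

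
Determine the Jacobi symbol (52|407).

1

Pull out 2^2: since 407 ≡ 7 (mod 8), (2/407) = +1, so (2/407)^2 = +1.
Reciprocity: 13 ≡ 1 and 407 ≡ 3 (mod 4), so (13/407) = +(407/13).
Reduce top mod 13: now compute (4/13).
Pull out 2^2: since 13 ≡ 5 (mod 8), (2/13) = -1, so (2/13)^2 = +1.
Reached (1/13) = 1. Collecting the sign flips along the way, the symbol is +1.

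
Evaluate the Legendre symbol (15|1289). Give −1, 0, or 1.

-1

Reciprocity: 15 ≡ 3 and 1289 ≡ 1 (mod 4), so (15/1289) = +(1289/15).
Reduce top mod 15: now compute (14/15).
Pull out 2: since 15 ≡ 7 (mod 8), (2/15) = +1.
Reciprocity: 7 ≡ 3 and 15 ≡ 3 (mod 4), so (7/15) = −(15/7).
Reduce top mod 7: now compute (1/7).
Reached (1/7) = 1. Collecting the sign flips along the way, the symbol is -1.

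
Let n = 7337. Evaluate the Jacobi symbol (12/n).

Pull out 2^2: since 7337 ≡ 1 (mod 8), (2/7337) = +1, so (2/7337)^2 = +1.
Reciprocity: 3 ≡ 3 and 7337 ≡ 1 (mod 4), so (3/7337) = +(7337/3).
Reduce top mod 3: now compute (2/3).
Pull out 2: since 3 ≡ 3 (mod 8), (2/3) = -1.
Reached (1/3) = 1. Collecting the sign flips along the way, the symbol is -1.

-1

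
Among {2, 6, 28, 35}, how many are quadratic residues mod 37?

(2/37) = -1 → non-residue.
(6/37) = -1 → non-residue.
(28/37) = +1 → QR.
(35/37) = -1 → non-residue.
Total quadratic residues among the 4: 1.

1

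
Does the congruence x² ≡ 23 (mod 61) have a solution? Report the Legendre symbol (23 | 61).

-1

Reciprocity: 23 ≡ 3 and 61 ≡ 1 (mod 4), so (23/61) = +(61/23).
Reduce top mod 23: now compute (15/23).
Reciprocity: 15 ≡ 3 and 23 ≡ 3 (mod 4), so (15/23) = −(23/15).
Reduce top mod 15: now compute (8/15).
Pull out 2^3: since 15 ≡ 7 (mod 8), (2/15) = +1, so (2/15)^3 = +1.
Reached (1/15) = 1. Collecting the sign flips along the way, the symbol is -1.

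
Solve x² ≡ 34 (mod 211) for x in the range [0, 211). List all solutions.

33, 178

Since 211 ≡ 3 (mod 4), a square root of 34 is 34^((211+1)/4) = 34^53 mod 211.
Repeated squaring: 34^2≡101, 34^4≡73, 34^8≡54, 34^16≡173, 34^32≡178 (mod 211).
34^53 = 34^(32+16+4+1) ≡ 178 (mod 211).
Check: 178² = 31684 ≡ 34 (mod 211). The two roots are 33 and 178.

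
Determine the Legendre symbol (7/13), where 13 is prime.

-1

Reciprocity: 7 ≡ 3 and 13 ≡ 1 (mod 4), so (7/13) = +(13/7).
Reduce top mod 7: now compute (6/7).
Pull out 2: since 7 ≡ 7 (mod 8), (2/7) = +1.
Reciprocity: 3 ≡ 3 and 7 ≡ 3 (mod 4), so (3/7) = −(7/3).
Reduce top mod 3: now compute (1/3).
Reached (1/3) = 1. Collecting the sign flips along the way, the symbol is -1.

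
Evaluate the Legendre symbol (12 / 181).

1

Pull out 2^2: since 181 ≡ 5 (mod 8), (2/181) = -1, so (2/181)^2 = +1.
Reciprocity: 3 ≡ 3 and 181 ≡ 1 (mod 4), so (3/181) = +(181/3).
Reduce top mod 3: now compute (1/3).
Reached (1/3) = 1. Collecting the sign flips along the way, the symbol is +1.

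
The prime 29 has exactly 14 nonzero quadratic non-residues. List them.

2 3 8 10 11 12 14 15 17 18 19 21 26 27

Square k = 1,…,14 (k and 29−k give the same square):
1²=1, 2²=4, 3²=9, 4²=16, 5²=25, 6²≡7, 7²≡20, 8²≡6, 9²≡23, 10²≡13, 11²≡5, 12²≡28, 13²≡24, 14²≡22 (mod 29).
The residues are {1, 4, 5, 6, 7, 9, 13, 16, 20, 22, 23, 24, 25, 28}; the non-residues are the remaining 14 nonzero classes.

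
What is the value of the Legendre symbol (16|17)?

1

Pull out 2^4: since 17 ≡ 1 (mod 8), (2/17) = +1, so (2/17)^4 = +1.
Reached (1/17) = 1. Collecting the sign flips along the way, the symbol is +1.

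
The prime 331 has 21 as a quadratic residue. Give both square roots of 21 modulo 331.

141, 190

Since 331 ≡ 3 (mod 4), a square root of 21 is 21^((331+1)/4) = 21^83 mod 331.
Repeated squaring: 21^2≡110, 21^4≡184, 21^8≡94, 21^16≡230, 21^32≡271, 21^64≡290 (mod 331).
21^83 = 21^(64+16+2+1) ≡ 141 (mod 331).
Check: 141² = 19881 ≡ 21 (mod 331). The two roots are 141 and 190.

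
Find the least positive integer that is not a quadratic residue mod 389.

(2/389) = −1, so 2 is the smallest positive non-residue mod 389.

2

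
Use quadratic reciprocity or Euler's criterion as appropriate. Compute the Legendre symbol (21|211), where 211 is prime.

1

Euler's criterion: (21/211) ≡ 21^105 (mod 211).
21^2 ≡ 19 (mod 211)
21^4 ≡ 150 (mod 211)
21^8 ≡ 134 (mod 211)
21^16 ≡ 21 (mod 211)
21^32 ≡ 19 (mod 211)
21^64 ≡ 150 (mod 211)
21^105 = 21^(64+32+8+1) ≡ 1 (mod 211).
Result is 1, so (21/211) = 1.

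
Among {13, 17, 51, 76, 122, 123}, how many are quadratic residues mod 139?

3

(13/139) = +1 → QR.
(17/139) = -1 → non-residue.
(51/139) = +1 → QR.
(76/139) = -1 → non-residue.
(122/139) = +1 → QR.
(123/139) = -1 → non-residue.
Total quadratic residues among the 6: 3.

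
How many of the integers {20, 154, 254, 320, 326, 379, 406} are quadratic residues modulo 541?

(20/541) = +1 → QR.
(154/541) = +1 → QR.
(254/541) = +1 → QR.
(320/541) = +1 → QR.
(326/541) = +1 → QR.
(379/541) = -1 → non-residue.
(406/541) = +1 → QR.
Total quadratic residues among the 7: 6.

6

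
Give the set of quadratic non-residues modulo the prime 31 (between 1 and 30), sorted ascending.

Square k = 1,…,15 (k and 31−k give the same square):
1²=1, 2²=4, 3²=9, 4²=16, 5²=25, 6²≡5, 7²≡18, 8²≡2, 9²≡19, 10²≡7, 11²≡28, 12²≡20, 13²≡14, 14²≡10, 15²≡8 (mod 31).
The residues are {1, 2, 4, 5, 7, 8, 9, 10, 14, 16, 18, 19, 20, 25, 28}; the non-residues are the remaining 15 nonzero classes.

3, 6, 11, 12, 13, 15, 17, 21, 22, 23, 24, 26, 27, 29, 30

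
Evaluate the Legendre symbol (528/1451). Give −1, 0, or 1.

1

Pull out 2^4: since 1451 ≡ 3 (mod 8), (2/1451) = -1, so (2/1451)^4 = +1.
Reciprocity: 33 ≡ 1 and 1451 ≡ 3 (mod 4), so (33/1451) = +(1451/33).
Reduce top mod 33: now compute (32/33).
Pull out 2^5: since 33 ≡ 1 (mod 8), (2/33) = +1, so (2/33)^5 = +1.
Reached (1/33) = 1. Collecting the sign flips along the way, the symbol is +1.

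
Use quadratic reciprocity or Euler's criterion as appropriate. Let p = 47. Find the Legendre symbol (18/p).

1

Euler's criterion: (18/47) ≡ 18^23 (mod 47).
18^2 ≡ 42 (mod 47)
18^4 ≡ 25 (mod 47)
18^8 ≡ 14 (mod 47)
18^16 ≡ 8 (mod 47)
18^23 = 18^(16+4+2+1) ≡ 1 (mod 47).
Result is 1, so (18/47) = 1.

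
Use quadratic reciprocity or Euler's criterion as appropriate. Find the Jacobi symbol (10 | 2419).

Pull out 2: since 2419 ≡ 3 (mod 8), (2/2419) = -1.
Reciprocity: 5 ≡ 1 and 2419 ≡ 3 (mod 4), so (5/2419) = +(2419/5).
Reduce top mod 5: now compute (4/5).
Pull out 2^2: since 5 ≡ 5 (mod 8), (2/5) = -1, so (2/5)^2 = +1.
Reached (1/5) = 1. Collecting the sign flips along the way, the symbol is -1.

-1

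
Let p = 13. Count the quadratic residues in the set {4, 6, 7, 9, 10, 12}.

(4/13) = +1 → QR.
(6/13) = -1 → non-residue.
(7/13) = -1 → non-residue.
(9/13) = +1 → QR.
(10/13) = +1 → QR.
(12/13) = +1 → QR.
Total quadratic residues among the 6: 4.

4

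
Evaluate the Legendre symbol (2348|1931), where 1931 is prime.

-1

First reduce: 2348 ≡ 417 (mod 1931).
Reciprocity: 417 ≡ 1 and 1931 ≡ 3 (mod 4), so (417/1931) = +(1931/417).
Reduce top mod 417: now compute (263/417).
Reciprocity: 263 ≡ 3 and 417 ≡ 1 (mod 4), so (263/417) = +(417/263).
Reduce top mod 263: now compute (154/263).
Pull out 2: since 263 ≡ 7 (mod 8), (2/263) = +1.
Reciprocity: 77 ≡ 1 and 263 ≡ 3 (mod 4), so (77/263) = +(263/77).
Reduce top mod 77: now compute (32/77).
Pull out 2^5: since 77 ≡ 5 (mod 8), (2/77) = -1, so (2/77)^5 = -1.
Reached (1/77) = 1. Collecting the sign flips along the way, the symbol is -1.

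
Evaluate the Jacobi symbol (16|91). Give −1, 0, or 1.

1

Pull out 2^4: since 91 ≡ 3 (mod 8), (2/91) = -1, so (2/91)^4 = +1.
Reached (1/91) = 1. Collecting the sign flips along the way, the symbol is +1.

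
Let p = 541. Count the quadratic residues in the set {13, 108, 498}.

2

(13/541) = -1 → non-residue.
(108/541) = +1 → QR.
(498/541) = +1 → QR.
Total quadratic residues among the 3: 2.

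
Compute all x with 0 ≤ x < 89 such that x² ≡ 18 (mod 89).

89 ≡ 1 (mod 4), so we find a root by search.
Trying successive values, 14² = 196 ≡ 18 (mod 89). The other root is 89 − 14 = 75.

14, 75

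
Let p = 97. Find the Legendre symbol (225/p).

1

First reduce: 225 ≡ 31 (mod 97).
Reciprocity: 31 ≡ 3 and 97 ≡ 1 (mod 4), so (31/97) = +(97/31).
Reduce top mod 31: now compute (4/31).
Pull out 2^2: since 31 ≡ 7 (mod 8), (2/31) = +1, so (2/31)^2 = +1.
Reached (1/31) = 1. Collecting the sign flips along the way, the symbol is +1.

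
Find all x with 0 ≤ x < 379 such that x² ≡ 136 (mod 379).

Since 379 ≡ 3 (mod 4), a square root of 136 is 136^((379+1)/4) = 136^95 mod 379.
Repeated squaring: 136^2≡304, 136^4≡319, 136^8≡189, 136^16≡95, 136^32≡308, 136^64≡114 (mod 379).
136^95 = 136^(64+16+8+4+2+1) ≡ 169 (mod 379).
Check: 169² = 28561 ≡ 136 (mod 379). The two roots are 169 and 210.

169, 210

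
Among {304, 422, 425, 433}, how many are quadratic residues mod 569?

2

(304/569) = -1 → non-residue.
(422/569) = -1 → non-residue.
(425/569) = +1 → QR.
(433/569) = +1 → QR.
Total quadratic residues among the 4: 2.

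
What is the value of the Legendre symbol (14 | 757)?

-1

Pull out 2: since 757 ≡ 5 (mod 8), (2/757) = -1.
Reciprocity: 7 ≡ 3 and 757 ≡ 1 (mod 4), so (7/757) = +(757/7).
Reduce top mod 7: now compute (1/7).
Reached (1/7) = 1. Collecting the sign flips along the way, the symbol is -1.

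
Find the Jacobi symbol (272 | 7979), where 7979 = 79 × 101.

Pull out 2^4: since 7979 ≡ 3 (mod 8), (2/7979) = -1, so (2/7979)^4 = +1.
Reciprocity: 17 ≡ 1 and 7979 ≡ 3 (mod 4), so (17/7979) = +(7979/17).
Reduce top mod 17: now compute (6/17).
Pull out 2: since 17 ≡ 1 (mod 8), (2/17) = +1.
Reciprocity: 3 ≡ 3 and 17 ≡ 1 (mod 4), so (3/17) = +(17/3).
Reduce top mod 3: now compute (2/3).
Pull out 2: since 3 ≡ 3 (mod 8), (2/3) = -1.
Reached (1/3) = 1. Collecting the sign flips along the way, the symbol is -1.

-1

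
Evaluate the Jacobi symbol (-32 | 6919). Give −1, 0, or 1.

First reduce: -32 ≡ 6887 (mod 6919).
Reciprocity: 6887 ≡ 3 and 6919 ≡ 3 (mod 4), so (6887/6919) = −(6919/6887).
Reduce top mod 6887: now compute (32/6887).
Pull out 2^5: since 6887 ≡ 7 (mod 8), (2/6887) = +1, so (2/6887)^5 = +1.
Reached (1/6887) = 1. Collecting the sign flips along the way, the symbol is -1.

-1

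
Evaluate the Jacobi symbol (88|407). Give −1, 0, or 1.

0

Pull out 2^3: since 407 ≡ 7 (mod 8), (2/407) = +1, so (2/407)^3 = +1.
Reciprocity: 11 ≡ 3 and 407 ≡ 3 (mod 4), so (11/407) = −(407/11).
Reduce top mod 11: now compute (0/11).
Top reduces to 0: gcd > 1, so the symbol is 0.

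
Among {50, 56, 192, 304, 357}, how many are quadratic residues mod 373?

(50/373) = -1 → non-residue.
(56/373) = -1 → non-residue.
(192/373) = +1 → QR.
(304/373) = -1 → non-residue.
(357/373) = +1 → QR.
Total quadratic residues among the 5: 2.

2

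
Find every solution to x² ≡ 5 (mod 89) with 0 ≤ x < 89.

19, 70

89 ≡ 1 (mod 4), so we find a root by search.
Trying successive values, 19² = 361 ≡ 5 (mod 89). The other root is 89 − 19 = 70.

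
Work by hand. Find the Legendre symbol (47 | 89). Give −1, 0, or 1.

Euler's criterion: (47/89) ≡ 47^44 (mod 89).
47^2 ≡ 73 (mod 89)
47^4 ≡ 78 (mod 89)
47^8 ≡ 32 (mod 89)
47^16 ≡ 45 (mod 89)
47^32 ≡ 67 (mod 89)
47^44 = 47^(32+8+4) ≡ 1 (mod 89).
Result is 1, so (47/89) = 1.

1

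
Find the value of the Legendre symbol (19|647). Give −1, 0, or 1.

-1

Euler's criterion: (19/647) ≡ 19^323 (mod 647).
19^2 ≡ 361 (mod 647)
19^4 ≡ 274 (mod 647)
19^8 ≡ 24 (mod 647)
19^16 ≡ 576 (mod 647)
19^32 ≡ 512 (mod 647)
19^64 ≡ 109 (mod 647)
19^128 ≡ 235 (mod 647)
19^256 ≡ 230 (mod 647)
19^323 = 19^(256+64+2+1) ≡ 646 (mod 647).
Result is 646 ≡ −1, so (19/647) = −1.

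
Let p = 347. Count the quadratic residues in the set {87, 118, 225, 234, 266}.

2

(87/347) = +1 → QR.
(118/347) = -1 → non-residue.
(225/347) = +1 → QR.
(234/347) = -1 → non-residue.
(266/347) = -1 → non-residue.
Total quadratic residues among the 5: 2.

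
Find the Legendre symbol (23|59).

Reciprocity: 23 ≡ 3 and 59 ≡ 3 (mod 4), so (23/59) = −(59/23).
Reduce top mod 23: now compute (13/23).
Reciprocity: 13 ≡ 1 and 23 ≡ 3 (mod 4), so (13/23) = +(23/13).
Reduce top mod 13: now compute (10/13).
Pull out 2: since 13 ≡ 5 (mod 8), (2/13) = -1.
Reciprocity: 5 ≡ 1 and 13 ≡ 1 (mod 4), so (5/13) = +(13/5).
Reduce top mod 5: now compute (3/5).
Reciprocity: 3 ≡ 3 and 5 ≡ 1 (mod 4), so (3/5) = +(5/3).
Reduce top mod 3: now compute (2/3).
Pull out 2: since 3 ≡ 3 (mod 8), (2/3) = -1.
Reached (1/3) = 1. Collecting the sign flips along the way, the symbol is -1.

-1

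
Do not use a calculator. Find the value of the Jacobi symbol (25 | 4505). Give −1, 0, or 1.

Reciprocity: 25 ≡ 1 and 4505 ≡ 1 (mod 4), so (25/4505) = +(4505/25).
Reduce top mod 25: now compute (5/25).
Reciprocity: 5 ≡ 1 and 25 ≡ 1 (mod 4), so (5/25) = +(25/5).
Reduce top mod 5: now compute (0/5).
Top reduces to 0: gcd > 1, so the symbol is 0.

0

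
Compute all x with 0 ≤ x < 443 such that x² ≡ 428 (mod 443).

119, 324

Since 443 ≡ 3 (mod 4), a square root of 428 is 428^((443+1)/4) = 428^111 mod 443.
Repeated squaring: 428^2≡225, 428^4≡123, 428^8≡67, 428^16≡59, 428^32≡380, 428^64≡425 (mod 443).
428^111 = 428^(64+32+8+4+2+1) ≡ 324 (mod 443).
Check: 324² = 104976 ≡ 428 (mod 443). The two roots are 119 and 324.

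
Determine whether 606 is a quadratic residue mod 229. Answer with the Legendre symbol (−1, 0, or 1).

First reduce: 606 ≡ 148 (mod 229).
Pull out 2^2: since 229 ≡ 5 (mod 8), (2/229) = -1, so (2/229)^2 = +1.
Reciprocity: 37 ≡ 1 and 229 ≡ 1 (mod 4), so (37/229) = +(229/37).
Reduce top mod 37: now compute (7/37).
Reciprocity: 7 ≡ 3 and 37 ≡ 1 (mod 4), so (7/37) = +(37/7).
Reduce top mod 7: now compute (2/7).
Pull out 2: since 7 ≡ 7 (mod 8), (2/7) = +1.
Reached (1/7) = 1. Collecting the sign flips along the way, the symbol is +1.

1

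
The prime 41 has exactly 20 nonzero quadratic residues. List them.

Square k = 1,…,20 (k and 41−k give the same square):
1²=1, 2²=4, 3²=9, 4²=16, 5²=25, 6²=36, 7²≡8, 8²≡23, 9²≡40, 10²≡18, 11²≡39, 12²≡21, 13²≡5, 14²≡32, 15²≡20, 16²≡10, 17²≡2, 18²≡37, 19²≡33, 20²≡31 (mod 41).
So the quadratic residues mod 41 are {1, 2, 4, 5, 8, 9, 10, 16, 18, 20, 21, 23, 25, 31, 32, 33, 36, 37, 39, 40}.

1, 2, 4, 5, 8, 9, 10, 16, 18, 20, 21, 23, 25, 31, 32, 33, 36, 37, 39, 40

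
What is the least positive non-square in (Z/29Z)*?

2

(2/29) = −1, so 2 is the smallest positive non-residue mod 29.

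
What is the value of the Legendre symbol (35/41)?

-1

Reciprocity: 35 ≡ 3 and 41 ≡ 1 (mod 4), so (35/41) = +(41/35).
Reduce top mod 35: now compute (6/35).
Pull out 2: since 35 ≡ 3 (mod 8), (2/35) = -1.
Reciprocity: 3 ≡ 3 and 35 ≡ 3 (mod 4), so (3/35) = −(35/3).
Reduce top mod 3: now compute (2/3).
Pull out 2: since 3 ≡ 3 (mod 8), (2/3) = -1.
Reached (1/3) = 1. Collecting the sign flips along the way, the symbol is -1.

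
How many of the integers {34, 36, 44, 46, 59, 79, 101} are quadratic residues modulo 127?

4

(34/127) = +1 → QR.
(36/127) = +1 → QR.
(44/127) = +1 → QR.
(46/127) = -1 → non-residue.
(59/127) = -1 → non-residue.
(79/127) = +1 → QR.
(101/127) = -1 → non-residue.
Total quadratic residues among the 7: 4.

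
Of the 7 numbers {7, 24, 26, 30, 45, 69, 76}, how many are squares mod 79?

3

(7/79) = -1 → non-residue.
(24/79) = -1 → non-residue.
(26/79) = +1 → QR.
(30/79) = -1 → non-residue.
(45/79) = +1 → QR.
(69/79) = -1 → non-residue.
(76/79) = +1 → QR.
Total quadratic residues among the 7: 3.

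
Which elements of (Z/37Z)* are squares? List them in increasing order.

Square k = 1,…,18 (k and 37−k give the same square):
1²=1, 2²=4, 3²=9, 4²=16, 5²=25, 6²=36, 7²≡12, 8²≡27, 9²≡7, 10²≡26, 11²≡10, 12²≡33, 13²≡21, 14²≡11, 15²≡3, 16²≡34, 17²≡30, 18²≡28 (mod 37).
So the quadratic residues mod 37 are {1, 3, 4, 7, 9, 10, 11, 12, 16, 21, 25, 26, 27, 28, 30, 33, 34, 36}.

1,3,4,7,9,10,11,12,16,21,25,26,27,28,30,33,34,36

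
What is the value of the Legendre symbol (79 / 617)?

1

Reciprocity: 79 ≡ 3 and 617 ≡ 1 (mod 4), so (79/617) = +(617/79).
Reduce top mod 79: now compute (64/79).
Pull out 2^6: since 79 ≡ 7 (mod 8), (2/79) = +1, so (2/79)^6 = +1.
Reached (1/79) = 1. Collecting the sign flips along the way, the symbol is +1.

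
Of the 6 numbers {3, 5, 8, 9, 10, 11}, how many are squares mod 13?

3

(3/13) = +1 → QR.
(5/13) = -1 → non-residue.
(8/13) = -1 → non-residue.
(9/13) = +1 → QR.
(10/13) = +1 → QR.
(11/13) = -1 → non-residue.
Total quadratic residues among the 6: 3.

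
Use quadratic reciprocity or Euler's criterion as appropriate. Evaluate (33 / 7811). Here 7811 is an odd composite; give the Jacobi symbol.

Reciprocity: 33 ≡ 1 and 7811 ≡ 3 (mod 4), so (33/7811) = +(7811/33).
Reduce top mod 33: now compute (23/33).
Reciprocity: 23 ≡ 3 and 33 ≡ 1 (mod 4), so (23/33) = +(33/23).
Reduce top mod 23: now compute (10/23).
Pull out 2: since 23 ≡ 7 (mod 8), (2/23) = +1.
Reciprocity: 5 ≡ 1 and 23 ≡ 3 (mod 4), so (5/23) = +(23/5).
Reduce top mod 5: now compute (3/5).
Reciprocity: 3 ≡ 3 and 5 ≡ 1 (mod 4), so (3/5) = +(5/3).
Reduce top mod 3: now compute (2/3).
Pull out 2: since 3 ≡ 3 (mod 8), (2/3) = -1.
Reached (1/3) = 1. Collecting the sign flips along the way, the symbol is -1.

-1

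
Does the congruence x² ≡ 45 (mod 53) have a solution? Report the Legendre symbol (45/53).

Euler's criterion: (45/53) ≡ 45^26 (mod 53).
45^2 ≡ 11 (mod 53)
45^4 ≡ 15 (mod 53)
45^8 ≡ 13 (mod 53)
45^16 ≡ 10 (mod 53)
45^26 = 45^(16+8+2) ≡ 52 (mod 53).
Result is 52 ≡ −1, so (45/53) = −1.

-1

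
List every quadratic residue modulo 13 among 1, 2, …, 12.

Square k = 1,…,6 (k and 13−k give the same square):
1²=1, 2²=4, 3²=9, 4²≡3, 5²≡12, 6²≡10 (mod 13).
So the quadratic residues mod 13 are {1, 3, 4, 9, 10, 12}.

1,3,4,9,10,12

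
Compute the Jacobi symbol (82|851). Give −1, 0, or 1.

Pull out 2: since 851 ≡ 3 (mod 8), (2/851) = -1.
Reciprocity: 41 ≡ 1 and 851 ≡ 3 (mod 4), so (41/851) = +(851/41).
Reduce top mod 41: now compute (31/41).
Reciprocity: 31 ≡ 3 and 41 ≡ 1 (mod 4), so (31/41) = +(41/31).
Reduce top mod 31: now compute (10/31).
Pull out 2: since 31 ≡ 7 (mod 8), (2/31) = +1.
Reciprocity: 5 ≡ 1 and 31 ≡ 3 (mod 4), so (5/31) = +(31/5).
Reduce top mod 5: now compute (1/5).
Reached (1/5) = 1. Collecting the sign flips along the way, the symbol is -1.

-1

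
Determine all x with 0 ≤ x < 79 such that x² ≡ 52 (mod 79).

Since 79 ≡ 3 (mod 4), a square root of 52 is 52^((79+1)/4) = 52^20 mod 79.
Repeated squaring: 52^2≡18, 52^4≡8, 52^8≡64, 52^16≡67 (mod 79).
52^20 = 52^(16+4) ≡ 62 (mod 79).
Check: 62² = 3844 ≡ 52 (mod 79). The two roots are 17 and 62.

17, 62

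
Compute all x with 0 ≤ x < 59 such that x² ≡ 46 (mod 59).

20, 39

Since 59 ≡ 3 (mod 4), a square root of 46 is 46^((59+1)/4) = 46^15 mod 59.
Repeated squaring: 46^2≡51, 46^4≡5, 46^8≡25 (mod 59).
46^15 = 46^(8+4+2+1) ≡ 20 (mod 59).
Check: 20² = 400 ≡ 46 (mod 59). The two roots are 20 and 39.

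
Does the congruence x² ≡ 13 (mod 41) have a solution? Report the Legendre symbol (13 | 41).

-1

Reciprocity: 13 ≡ 1 and 41 ≡ 1 (mod 4), so (13/41) = +(41/13).
Reduce top mod 13: now compute (2/13).
Pull out 2: since 13 ≡ 5 (mod 8), (2/13) = -1.
Reached (1/13) = 1. Collecting the sign flips along the way, the symbol is -1.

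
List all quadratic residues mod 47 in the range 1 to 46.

1 2 3 4 6 7 8 9 12 14 16 17 18 21 24 25 27 28 32 34 36 37 42

Square k = 1,…,23 (k and 47−k give the same square):
1²=1, 2²=4, 3²=9, 4²=16, 5²=25, 6²=36, 7²≡2, 8²≡17, 9²≡34, 10²≡6, 11²≡27, 12²≡3, 13²≡28, 14²≡8, 15²≡37, 16²≡21, 17²≡7, 18²≡42, 19²≡32, 20²≡24, 21²≡18, 22²≡14, 23²≡12 (mod 47).
So the quadratic residues mod 47 are {1, 2, 3, 4, 6, 7, 8, 9, 12, 14, 16, 17, 18, 21, 24, 25, 27, 28, 32, 34, 36, 37, 42}.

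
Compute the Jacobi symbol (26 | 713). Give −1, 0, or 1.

Pull out 2: since 713 ≡ 1 (mod 8), (2/713) = +1.
Reciprocity: 13 ≡ 1 and 713 ≡ 1 (mod 4), so (13/713) = +(713/13).
Reduce top mod 13: now compute (11/13).
Reciprocity: 11 ≡ 3 and 13 ≡ 1 (mod 4), so (11/13) = +(13/11).
Reduce top mod 11: now compute (2/11).
Pull out 2: since 11 ≡ 3 (mod 8), (2/11) = -1.
Reached (1/11) = 1. Collecting the sign flips along the way, the symbol is -1.

-1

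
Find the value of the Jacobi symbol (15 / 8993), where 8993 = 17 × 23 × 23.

1

Reciprocity: 15 ≡ 3 and 8993 ≡ 1 (mod 4), so (15/8993) = +(8993/15).
Reduce top mod 15: now compute (8/15).
Pull out 2^3: since 15 ≡ 7 (mod 8), (2/15) = +1, so (2/15)^3 = +1.
Reached (1/15) = 1. Collecting the sign flips along the way, the symbol is +1.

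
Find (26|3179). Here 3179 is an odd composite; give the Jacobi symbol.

Pull out 2: since 3179 ≡ 3 (mod 8), (2/3179) = -1.
Reciprocity: 13 ≡ 1 and 3179 ≡ 3 (mod 4), so (13/3179) = +(3179/13).
Reduce top mod 13: now compute (7/13).
Reciprocity: 7 ≡ 3 and 13 ≡ 1 (mod 4), so (7/13) = +(13/7).
Reduce top mod 7: now compute (6/7).
Pull out 2: since 7 ≡ 7 (mod 8), (2/7) = +1.
Reciprocity: 3 ≡ 3 and 7 ≡ 3 (mod 4), so (3/7) = −(7/3).
Reduce top mod 3: now compute (1/3).
Reached (1/3) = 1. Collecting the sign flips along the way, the symbol is +1.

1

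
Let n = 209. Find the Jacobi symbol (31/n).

-1

Reciprocity: 31 ≡ 3 and 209 ≡ 1 (mod 4), so (31/209) = +(209/31).
Reduce top mod 31: now compute (23/31).
Reciprocity: 23 ≡ 3 and 31 ≡ 3 (mod 4), so (23/31) = −(31/23).
Reduce top mod 23: now compute (8/23).
Pull out 2^3: since 23 ≡ 7 (mod 8), (2/23) = +1, so (2/23)^3 = +1.
Reached (1/23) = 1. Collecting the sign flips along the way, the symbol is -1.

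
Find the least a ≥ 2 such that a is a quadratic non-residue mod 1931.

2

(2/1931) = −1, so 2 is the smallest positive non-residue mod 1931.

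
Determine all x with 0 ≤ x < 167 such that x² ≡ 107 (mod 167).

21, 146

Since 167 ≡ 3 (mod 4), a square root of 107 is 107^((167+1)/4) = 107^42 mod 167.
Repeated squaring: 107^2≡93, 107^4≡132, 107^8≡56, 107^16≡130, 107^32≡33 (mod 167).
107^42 = 107^(32+8+2) ≡ 21 (mod 167).
Check: 21² = 441 ≡ 107 (mod 167). The two roots are 21 and 146.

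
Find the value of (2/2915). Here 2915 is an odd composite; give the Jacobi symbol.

Pull out 2: since 2915 ≡ 3 (mod 8), (2/2915) = -1.
Reached (1/2915) = 1. Collecting the sign flips along the way, the symbol is -1.

-1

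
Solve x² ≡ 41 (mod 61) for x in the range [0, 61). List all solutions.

23, 38

61 ≡ 1 (mod 4), so we find a root by search.
Trying successive values, 23² = 529 ≡ 41 (mod 61). The other root is 61 − 23 = 38.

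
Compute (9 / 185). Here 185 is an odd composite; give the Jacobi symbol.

1

Reciprocity: 9 ≡ 1 and 185 ≡ 1 (mod 4), so (9/185) = +(185/9).
Reduce top mod 9: now compute (5/9).
Reciprocity: 5 ≡ 1 and 9 ≡ 1 (mod 4), so (5/9) = +(9/5).
Reduce top mod 5: now compute (4/5).
Pull out 2^2: since 5 ≡ 5 (mod 8), (2/5) = -1, so (2/5)^2 = +1.
Reached (1/5) = 1. Collecting the sign flips along the way, the symbol is +1.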